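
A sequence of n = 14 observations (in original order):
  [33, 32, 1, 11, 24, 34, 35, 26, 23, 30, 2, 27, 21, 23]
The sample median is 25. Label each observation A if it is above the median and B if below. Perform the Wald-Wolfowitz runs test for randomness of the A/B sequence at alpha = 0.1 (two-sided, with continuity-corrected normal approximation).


Step 1: Compute median = 25; label A = above, B = below.
Labels in order: AABBBAAABABABB  (n_A = 7, n_B = 7)
Step 2: Count runs R = 8.
Step 3: Under H0 (random ordering), E[R] = 2*n_A*n_B/(n_A+n_B) + 1 = 2*7*7/14 + 1 = 8.0000.
        Var[R] = 2*n_A*n_B*(2*n_A*n_B - n_A - n_B) / ((n_A+n_B)^2 * (n_A+n_B-1)) = 8232/2548 = 3.2308.
        SD[R] = 1.7974.
Step 4: R = E[R], so z = 0 with no continuity correction.
Step 5: Two-sided p-value via normal approximation = 2*(1 - Phi(|z|)) = 1.000000.
Step 6: alpha = 0.1. fail to reject H0.

R = 8, z = 0.0000, p = 1.000000, fail to reject H0.


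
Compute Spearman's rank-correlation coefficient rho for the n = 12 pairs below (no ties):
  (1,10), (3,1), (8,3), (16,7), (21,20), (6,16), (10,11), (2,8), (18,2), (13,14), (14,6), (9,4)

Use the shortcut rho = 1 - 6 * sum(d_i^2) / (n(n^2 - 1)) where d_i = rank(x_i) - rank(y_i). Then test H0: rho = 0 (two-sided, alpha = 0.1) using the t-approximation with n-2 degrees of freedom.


Step 1: Rank x and y separately (midranks; no ties here).
rank(x): 1->1, 3->3, 8->5, 16->10, 21->12, 6->4, 10->7, 2->2, 18->11, 13->8, 14->9, 9->6
rank(y): 10->8, 1->1, 3->3, 7->6, 20->12, 16->11, 11->9, 8->7, 2->2, 14->10, 6->5, 4->4
Step 2: d_i = R_x(i) - R_y(i); compute d_i^2.
  (1-8)^2=49, (3-1)^2=4, (5-3)^2=4, (10-6)^2=16, (12-12)^2=0, (4-11)^2=49, (7-9)^2=4, (2-7)^2=25, (11-2)^2=81, (8-10)^2=4, (9-5)^2=16, (6-4)^2=4
sum(d^2) = 256.
Step 3: rho = 1 - 6*256 / (12*(12^2 - 1)) = 1 - 1536/1716 = 0.104895.
Step 4: Under H0, t = rho * sqrt((n-2)/(1-rho^2)) = 0.3335 ~ t(10).
Step 5: Two-sided p-value from the t-distribution with 10 df = 0.745609.
Step 6: alpha = 0.1. fail to reject H0.

rho = 0.1049, p = 0.745609, fail to reject H0 at alpha = 0.1.


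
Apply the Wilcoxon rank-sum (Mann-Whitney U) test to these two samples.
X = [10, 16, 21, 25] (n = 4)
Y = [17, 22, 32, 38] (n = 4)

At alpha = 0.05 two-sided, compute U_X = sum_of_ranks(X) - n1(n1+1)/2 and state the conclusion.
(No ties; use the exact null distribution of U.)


Step 1: Combine and sort all 8 observations; assign midranks.
sorted (value, group): (10,X), (16,X), (17,Y), (21,X), (22,Y), (25,X), (32,Y), (38,Y)
ranks: 10->1, 16->2, 17->3, 21->4, 22->5, 25->6, 32->7, 38->8
Step 2: Rank sum for X: R1 = 1 + 2 + 4 + 6 = 13.
Step 3: U_X = R1 - n1(n1+1)/2 = 13 - 4*5/2 = 13 - 10 = 3.
       U_Y = n1*n2 - U_X = 16 - 3 = 13.
Step 4: No ties, so the exact null distribution of U (based on enumerating the C(8,4) = 70 equally likely rank assignments) gives the two-sided p-value.
Step 5: p-value = 0.200000; compare to alpha = 0.05. fail to reject H0.

U_X = 3, p = 0.200000, fail to reject H0 at alpha = 0.05.


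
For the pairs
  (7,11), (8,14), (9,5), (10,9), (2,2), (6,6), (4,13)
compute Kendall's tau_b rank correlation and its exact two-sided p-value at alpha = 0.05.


Step 1: Enumerate the 21 unordered pairs (i,j) with i<j and classify each by sign(x_j-x_i) * sign(y_j-y_i).
  (1,2):dx=+1,dy=+3->C; (1,3):dx=+2,dy=-6->D; (1,4):dx=+3,dy=-2->D; (1,5):dx=-5,dy=-9->C
  (1,6):dx=-1,dy=-5->C; (1,7):dx=-3,dy=+2->D; (2,3):dx=+1,dy=-9->D; (2,4):dx=+2,dy=-5->D
  (2,5):dx=-6,dy=-12->C; (2,6):dx=-2,dy=-8->C; (2,7):dx=-4,dy=-1->C; (3,4):dx=+1,dy=+4->C
  (3,5):dx=-7,dy=-3->C; (3,6):dx=-3,dy=+1->D; (3,7):dx=-5,dy=+8->D; (4,5):dx=-8,dy=-7->C
  (4,6):dx=-4,dy=-3->C; (4,7):dx=-6,dy=+4->D; (5,6):dx=+4,dy=+4->C; (5,7):dx=+2,dy=+11->C
  (6,7):dx=-2,dy=+7->D
Step 2: C = 12, D = 9, total pairs = 21.
Step 3: tau = (C - D)/(n(n-1)/2) = (12 - 9)/21 = 0.142857.
Step 4: Exact two-sided p-value (enumerate n! = 5040 permutations of y under H0): p = 0.772619.
Step 5: alpha = 0.05. fail to reject H0.

tau_b = 0.1429 (C=12, D=9), p = 0.772619, fail to reject H0.


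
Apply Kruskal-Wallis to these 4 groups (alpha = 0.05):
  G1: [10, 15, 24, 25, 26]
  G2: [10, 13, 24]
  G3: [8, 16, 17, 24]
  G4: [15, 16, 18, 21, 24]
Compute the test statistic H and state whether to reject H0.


Step 1: Combine all N = 17 observations and assign midranks.
sorted (value, group, rank): (8,G3,1), (10,G1,2.5), (10,G2,2.5), (13,G2,4), (15,G1,5.5), (15,G4,5.5), (16,G3,7.5), (16,G4,7.5), (17,G3,9), (18,G4,10), (21,G4,11), (24,G1,13.5), (24,G2,13.5), (24,G3,13.5), (24,G4,13.5), (25,G1,16), (26,G1,17)
Step 2: Sum ranks within each group.
R_1 = 54.5 (n_1 = 5)
R_2 = 20 (n_2 = 3)
R_3 = 31 (n_3 = 4)
R_4 = 47.5 (n_4 = 5)
Step 3: H = 12/(N(N+1)) * sum(R_i^2/n_i) - 3(N+1)
     = 12/(17*18) * (54.5^2/5 + 20^2/3 + 31^2/4 + 47.5^2/5) - 3*18
     = 0.039216 * 1418.88 - 54
     = 1.642484.
Step 4: Ties present; correction factor C = 1 - 78/(17^3 - 17) = 0.984069. Corrected H = 1.642484 / 0.984069 = 1.669074.
Step 5: Under H0, H ~ chi^2(3); p-value = 0.643831.
Step 6: alpha = 0.05. fail to reject H0.

H = 1.6691, df = 3, p = 0.643831, fail to reject H0.


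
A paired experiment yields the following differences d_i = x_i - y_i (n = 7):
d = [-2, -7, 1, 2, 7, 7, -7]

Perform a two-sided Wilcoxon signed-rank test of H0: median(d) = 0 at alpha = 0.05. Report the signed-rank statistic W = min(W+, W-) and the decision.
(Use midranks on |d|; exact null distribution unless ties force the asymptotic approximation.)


Step 1: Drop any zero differences (none here) and take |d_i|.
|d| = [2, 7, 1, 2, 7, 7, 7]
Step 2: Midrank |d_i| (ties get averaged ranks).
ranks: |2|->2.5, |7|->5.5, |1|->1, |2|->2.5, |7|->5.5, |7|->5.5, |7|->5.5
Step 3: Attach original signs; sum ranks with positive sign and with negative sign.
W+ = 1 + 2.5 + 5.5 + 5.5 = 14.5
W- = 2.5 + 5.5 + 5.5 = 13.5
(Check: W+ + W- = 28 should equal n(n+1)/2 = 28.)
Step 4: Test statistic W = min(W+, W-) = 13.5.
Step 5: Ties in |d|, so use the tie-corrected normal approximation.
        E[W] = n(n+1)/4 = 7*8/4 = 14.
        Tie groups: |d|=2 (t=2), |d|=7 (t=4); sum(t^3 - t) = 66.
        Var[W] = n(n+1)(2n+1)/24 - sum(t^3-t)/48 = 840/24 - 66/48 = 33.625.
        z = (W - E[W]) / sqrt(Var[W]) = (13.5 - 14) / 5.7987 = -0.0862.
        Two-sided p = 2*Phi(z) = 0.931287.
Step 6: alpha = 0.05. fail to reject H0.

W+ = 14.5, W- = 13.5, W = min = 13.5, p = 0.931287, fail to reject H0.


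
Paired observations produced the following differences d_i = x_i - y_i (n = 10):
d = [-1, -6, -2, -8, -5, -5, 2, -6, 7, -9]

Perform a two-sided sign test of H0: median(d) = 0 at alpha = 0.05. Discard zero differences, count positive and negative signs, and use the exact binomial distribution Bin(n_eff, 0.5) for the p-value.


Step 1: Discard zero differences. Original n = 10; n_eff = number of nonzero differences = 10.
Nonzero differences (with sign): -1, -6, -2, -8, -5, -5, +2, -6, +7, -9
Step 2: Count signs: positive = 2, negative = 8.
Step 3: Under H0: P(positive) = 0.5, so the number of positives S ~ Bin(10, 0.5).
Step 4: Two-sided exact p-value = sum of Bin(10,0.5) probabilities at or below the observed probability = 0.109375.
Step 5: alpha = 0.05. fail to reject H0.

n_eff = 10, pos = 2, neg = 8, p = 0.109375, fail to reject H0.


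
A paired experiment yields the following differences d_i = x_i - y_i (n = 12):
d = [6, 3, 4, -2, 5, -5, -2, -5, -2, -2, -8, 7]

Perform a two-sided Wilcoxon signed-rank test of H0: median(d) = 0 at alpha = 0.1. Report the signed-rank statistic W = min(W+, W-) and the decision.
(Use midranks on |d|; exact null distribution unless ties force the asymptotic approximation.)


Step 1: Drop any zero differences (none here) and take |d_i|.
|d| = [6, 3, 4, 2, 5, 5, 2, 5, 2, 2, 8, 7]
Step 2: Midrank |d_i| (ties get averaged ranks).
ranks: |6|->10, |3|->5, |4|->6, |2|->2.5, |5|->8, |5|->8, |2|->2.5, |5|->8, |2|->2.5, |2|->2.5, |8|->12, |7|->11
Step 3: Attach original signs; sum ranks with positive sign and with negative sign.
W+ = 10 + 5 + 6 + 8 + 11 = 40
W- = 2.5 + 8 + 2.5 + 8 + 2.5 + 2.5 + 12 = 38
(Check: W+ + W- = 78 should equal n(n+1)/2 = 78.)
Step 4: Test statistic W = min(W+, W-) = 38.
Step 5: Ties in |d|, so use the tie-corrected normal approximation.
        E[W] = n(n+1)/4 = 12*13/4 = 39.
        Tie groups: |d|=2 (t=4), |d|=5 (t=3); sum(t^3 - t) = 84.
        Var[W] = n(n+1)(2n+1)/24 - sum(t^3-t)/48 = 3900/24 - 84/48 = 160.75.
        z = (W - E[W]) / sqrt(Var[W]) = (38 - 39) / 12.6787 = -0.0789.
        Two-sided p = 2*Phi(z) = 0.937134.
Step 6: alpha = 0.1. fail to reject H0.

W+ = 40, W- = 38, W = min = 38, p = 0.937134, fail to reject H0.


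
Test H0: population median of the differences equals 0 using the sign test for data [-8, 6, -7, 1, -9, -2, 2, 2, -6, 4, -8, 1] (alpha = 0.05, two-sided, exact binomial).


Step 1: Discard zero differences. Original n = 12; n_eff = number of nonzero differences = 12.
Nonzero differences (with sign): -8, +6, -7, +1, -9, -2, +2, +2, -6, +4, -8, +1
Step 2: Count signs: positive = 6, negative = 6.
Step 3: Under H0: P(positive) = 0.5, so the number of positives S ~ Bin(12, 0.5).
Step 4: Two-sided exact p-value = sum of Bin(12,0.5) probabilities at or below the observed probability = 1.000000.
Step 5: alpha = 0.05. fail to reject H0.

n_eff = 12, pos = 6, neg = 6, p = 1.000000, fail to reject H0.


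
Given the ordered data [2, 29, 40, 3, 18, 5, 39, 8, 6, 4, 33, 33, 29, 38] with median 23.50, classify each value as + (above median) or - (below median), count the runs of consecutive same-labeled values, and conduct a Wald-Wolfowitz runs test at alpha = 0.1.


Step 1: Compute median = 23.50; label A = above, B = below.
Labels in order: BAABBBABBBAAAA  (n_A = 7, n_B = 7)
Step 2: Count runs R = 6.
Step 3: Under H0 (random ordering), E[R] = 2*n_A*n_B/(n_A+n_B) + 1 = 2*7*7/14 + 1 = 8.0000.
        Var[R] = 2*n_A*n_B*(2*n_A*n_B - n_A - n_B) / ((n_A+n_B)^2 * (n_A+n_B-1)) = 8232/2548 = 3.2308.
        SD[R] = 1.7974.
Step 4: Continuity-corrected z = (R + 0.5 - E[R]) / SD[R] = (6 + 0.5 - 8.0000) / 1.7974 = -0.8345.
Step 5: Two-sided p-value via normal approximation = 2*(1 - Phi(|z|)) = 0.403986.
Step 6: alpha = 0.1. fail to reject H0.

R = 6, z = -0.8345, p = 0.403986, fail to reject H0.


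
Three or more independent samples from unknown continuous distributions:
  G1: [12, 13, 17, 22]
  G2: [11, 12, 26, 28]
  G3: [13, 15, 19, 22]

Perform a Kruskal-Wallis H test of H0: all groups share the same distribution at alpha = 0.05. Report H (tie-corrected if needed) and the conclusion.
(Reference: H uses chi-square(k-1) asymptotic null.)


Step 1: Combine all N = 12 observations and assign midranks.
sorted (value, group, rank): (11,G2,1), (12,G1,2.5), (12,G2,2.5), (13,G1,4.5), (13,G3,4.5), (15,G3,6), (17,G1,7), (19,G3,8), (22,G1,9.5), (22,G3,9.5), (26,G2,11), (28,G2,12)
Step 2: Sum ranks within each group.
R_1 = 23.5 (n_1 = 4)
R_2 = 26.5 (n_2 = 4)
R_3 = 28 (n_3 = 4)
Step 3: H = 12/(N(N+1)) * sum(R_i^2/n_i) - 3(N+1)
     = 12/(12*13) * (23.5^2/4 + 26.5^2/4 + 28^2/4) - 3*13
     = 0.076923 * 509.625 - 39
     = 0.201923.
Step 4: Ties present; correction factor C = 1 - 18/(12^3 - 12) = 0.989510. Corrected H = 0.201923 / 0.989510 = 0.204064.
Step 5: Under H0, H ~ chi^2(2); p-value = 0.903001.
Step 6: alpha = 0.05. fail to reject H0.

H = 0.2041, df = 2, p = 0.903001, fail to reject H0.


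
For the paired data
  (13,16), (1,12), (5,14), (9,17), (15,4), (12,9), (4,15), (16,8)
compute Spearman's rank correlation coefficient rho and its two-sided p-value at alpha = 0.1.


Step 1: Rank x and y separately (midranks; no ties here).
rank(x): 13->6, 1->1, 5->3, 9->4, 15->7, 12->5, 4->2, 16->8
rank(y): 16->7, 12->4, 14->5, 17->8, 4->1, 9->3, 15->6, 8->2
Step 2: d_i = R_x(i) - R_y(i); compute d_i^2.
  (6-7)^2=1, (1-4)^2=9, (3-5)^2=4, (4-8)^2=16, (7-1)^2=36, (5-3)^2=4, (2-6)^2=16, (8-2)^2=36
sum(d^2) = 122.
Step 3: rho = 1 - 6*122 / (8*(8^2 - 1)) = 1 - 732/504 = -0.452381.
Step 4: Under H0, t = rho * sqrt((n-2)/(1-rho^2)) = -1.2425 ~ t(6).
Step 5: Two-sided p-value from the t-distribution with 6 df = 0.260405.
Step 6: alpha = 0.1. fail to reject H0.

rho = -0.4524, p = 0.260405, fail to reject H0 at alpha = 0.1.


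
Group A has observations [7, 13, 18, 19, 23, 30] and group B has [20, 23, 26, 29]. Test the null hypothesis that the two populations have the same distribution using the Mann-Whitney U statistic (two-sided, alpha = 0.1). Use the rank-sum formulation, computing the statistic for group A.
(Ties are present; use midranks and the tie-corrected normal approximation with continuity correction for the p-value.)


Step 1: Combine and sort all 10 observations; assign midranks.
sorted (value, group): (7,X), (13,X), (18,X), (19,X), (20,Y), (23,X), (23,Y), (26,Y), (29,Y), (30,X)
ranks: 7->1, 13->2, 18->3, 19->4, 20->5, 23->6.5, 23->6.5, 26->8, 29->9, 30->10
Step 2: Rank sum for X: R1 = 1 + 2 + 3 + 4 + 6.5 + 10 = 26.5.
Step 3: U_X = R1 - n1(n1+1)/2 = 26.5 - 6*7/2 = 26.5 - 21 = 5.5.
       U_Y = n1*n2 - U_X = 24 - 5.5 = 18.5.
Step 4: Ties are present, so use the tie-corrected normal approximation (with continuity correction) for the p-value.
Step 5: p-value = 0.199458; compare to alpha = 0.1. fail to reject H0.

U_X = 5.5, p = 0.199458, fail to reject H0 at alpha = 0.1.


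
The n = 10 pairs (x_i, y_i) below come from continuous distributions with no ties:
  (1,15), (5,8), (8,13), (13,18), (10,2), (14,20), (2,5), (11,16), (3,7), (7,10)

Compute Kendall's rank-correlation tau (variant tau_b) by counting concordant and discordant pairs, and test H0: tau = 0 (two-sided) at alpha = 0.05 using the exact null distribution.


Step 1: Enumerate the 45 unordered pairs (i,j) with i<j and classify each by sign(x_j-x_i) * sign(y_j-y_i).
  (1,2):dx=+4,dy=-7->D; (1,3):dx=+7,dy=-2->D; (1,4):dx=+12,dy=+3->C; (1,5):dx=+9,dy=-13->D
  (1,6):dx=+13,dy=+5->C; (1,7):dx=+1,dy=-10->D; (1,8):dx=+10,dy=+1->C; (1,9):dx=+2,dy=-8->D
  (1,10):dx=+6,dy=-5->D; (2,3):dx=+3,dy=+5->C; (2,4):dx=+8,dy=+10->C; (2,5):dx=+5,dy=-6->D
  (2,6):dx=+9,dy=+12->C; (2,7):dx=-3,dy=-3->C; (2,8):dx=+6,dy=+8->C; (2,9):dx=-2,dy=-1->C
  (2,10):dx=+2,dy=+2->C; (3,4):dx=+5,dy=+5->C; (3,5):dx=+2,dy=-11->D; (3,6):dx=+6,dy=+7->C
  (3,7):dx=-6,dy=-8->C; (3,8):dx=+3,dy=+3->C; (3,9):dx=-5,dy=-6->C; (3,10):dx=-1,dy=-3->C
  (4,5):dx=-3,dy=-16->C; (4,6):dx=+1,dy=+2->C; (4,7):dx=-11,dy=-13->C; (4,8):dx=-2,dy=-2->C
  (4,9):dx=-10,dy=-11->C; (4,10):dx=-6,dy=-8->C; (5,6):dx=+4,dy=+18->C; (5,7):dx=-8,dy=+3->D
  (5,8):dx=+1,dy=+14->C; (5,9):dx=-7,dy=+5->D; (5,10):dx=-3,dy=+8->D; (6,7):dx=-12,dy=-15->C
  (6,8):dx=-3,dy=-4->C; (6,9):dx=-11,dy=-13->C; (6,10):dx=-7,dy=-10->C; (7,8):dx=+9,dy=+11->C
  (7,9):dx=+1,dy=+2->C; (7,10):dx=+5,dy=+5->C; (8,9):dx=-8,dy=-9->C; (8,10):dx=-4,dy=-6->C
  (9,10):dx=+4,dy=+3->C
Step 2: C = 34, D = 11, total pairs = 45.
Step 3: tau = (C - D)/(n(n-1)/2) = (34 - 11)/45 = 0.511111.
Step 4: Exact two-sided p-value (enumerate n! = 3628800 permutations of y under H0): p = 0.046623.
Step 5: alpha = 0.05. reject H0.

tau_b = 0.5111 (C=34, D=11), p = 0.046623, reject H0.


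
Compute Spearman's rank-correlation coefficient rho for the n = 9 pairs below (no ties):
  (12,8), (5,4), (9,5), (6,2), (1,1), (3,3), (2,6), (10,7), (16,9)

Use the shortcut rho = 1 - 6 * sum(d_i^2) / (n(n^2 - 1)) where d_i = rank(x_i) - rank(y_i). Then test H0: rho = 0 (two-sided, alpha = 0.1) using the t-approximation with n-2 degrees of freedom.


Step 1: Rank x and y separately (midranks; no ties here).
rank(x): 12->8, 5->4, 9->6, 6->5, 1->1, 3->3, 2->2, 10->7, 16->9
rank(y): 8->8, 4->4, 5->5, 2->2, 1->1, 3->3, 6->6, 7->7, 9->9
Step 2: d_i = R_x(i) - R_y(i); compute d_i^2.
  (8-8)^2=0, (4-4)^2=0, (6-5)^2=1, (5-2)^2=9, (1-1)^2=0, (3-3)^2=0, (2-6)^2=16, (7-7)^2=0, (9-9)^2=0
sum(d^2) = 26.
Step 3: rho = 1 - 6*26 / (9*(9^2 - 1)) = 1 - 156/720 = 0.783333.
Step 4: Under H0, t = rho * sqrt((n-2)/(1-rho^2)) = 3.3341 ~ t(7).
Step 5: Two-sided p-value from the t-distribution with 7 df = 0.012520.
Step 6: alpha = 0.1. reject H0.

rho = 0.7833, p = 0.012520, reject H0 at alpha = 0.1.


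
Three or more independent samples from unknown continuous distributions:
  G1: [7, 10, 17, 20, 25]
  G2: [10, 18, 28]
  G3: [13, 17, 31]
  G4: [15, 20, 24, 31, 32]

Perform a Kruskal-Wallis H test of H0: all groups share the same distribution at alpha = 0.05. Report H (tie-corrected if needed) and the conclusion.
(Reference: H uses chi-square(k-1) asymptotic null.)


Step 1: Combine all N = 16 observations and assign midranks.
sorted (value, group, rank): (7,G1,1), (10,G1,2.5), (10,G2,2.5), (13,G3,4), (15,G4,5), (17,G1,6.5), (17,G3,6.5), (18,G2,8), (20,G1,9.5), (20,G4,9.5), (24,G4,11), (25,G1,12), (28,G2,13), (31,G3,14.5), (31,G4,14.5), (32,G4,16)
Step 2: Sum ranks within each group.
R_1 = 31.5 (n_1 = 5)
R_2 = 23.5 (n_2 = 3)
R_3 = 25 (n_3 = 3)
R_4 = 56 (n_4 = 5)
Step 3: H = 12/(N(N+1)) * sum(R_i^2/n_i) - 3(N+1)
     = 12/(16*17) * (31.5^2/5 + 23.5^2/3 + 25^2/3 + 56^2/5) - 3*17
     = 0.044118 * 1218.07 - 51
     = 2.738235.
Step 4: Ties present; correction factor C = 1 - 24/(16^3 - 16) = 0.994118. Corrected H = 2.738235 / 0.994118 = 2.754438.
Step 5: Under H0, H ~ chi^2(3); p-value = 0.431055.
Step 6: alpha = 0.05. fail to reject H0.

H = 2.7544, df = 3, p = 0.431055, fail to reject H0.


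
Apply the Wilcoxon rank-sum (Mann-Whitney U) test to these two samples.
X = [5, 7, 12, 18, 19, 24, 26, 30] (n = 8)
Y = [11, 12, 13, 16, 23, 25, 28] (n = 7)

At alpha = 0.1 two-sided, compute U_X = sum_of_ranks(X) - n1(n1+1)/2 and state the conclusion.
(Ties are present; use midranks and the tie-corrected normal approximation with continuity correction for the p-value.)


Step 1: Combine and sort all 15 observations; assign midranks.
sorted (value, group): (5,X), (7,X), (11,Y), (12,X), (12,Y), (13,Y), (16,Y), (18,X), (19,X), (23,Y), (24,X), (25,Y), (26,X), (28,Y), (30,X)
ranks: 5->1, 7->2, 11->3, 12->4.5, 12->4.5, 13->6, 16->7, 18->8, 19->9, 23->10, 24->11, 25->12, 26->13, 28->14, 30->15
Step 2: Rank sum for X: R1 = 1 + 2 + 4.5 + 8 + 9 + 11 + 13 + 15 = 63.5.
Step 3: U_X = R1 - n1(n1+1)/2 = 63.5 - 8*9/2 = 63.5 - 36 = 27.5.
       U_Y = n1*n2 - U_X = 56 - 27.5 = 28.5.
Step 4: Ties are present, so use the tie-corrected normal approximation (with continuity correction) for the p-value.
Step 5: p-value = 1.000000; compare to alpha = 0.1. fail to reject H0.

U_X = 27.5, p = 1.000000, fail to reject H0 at alpha = 0.1.


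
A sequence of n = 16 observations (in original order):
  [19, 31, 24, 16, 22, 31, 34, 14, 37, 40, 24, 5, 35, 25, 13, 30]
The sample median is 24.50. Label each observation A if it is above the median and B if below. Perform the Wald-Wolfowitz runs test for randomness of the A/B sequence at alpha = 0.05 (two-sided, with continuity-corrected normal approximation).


Step 1: Compute median = 24.50; label A = above, B = below.
Labels in order: BABBBAABAABBAABA  (n_A = 8, n_B = 8)
Step 2: Count runs R = 10.
Step 3: Under H0 (random ordering), E[R] = 2*n_A*n_B/(n_A+n_B) + 1 = 2*8*8/16 + 1 = 9.0000.
        Var[R] = 2*n_A*n_B*(2*n_A*n_B - n_A - n_B) / ((n_A+n_B)^2 * (n_A+n_B-1)) = 14336/3840 = 3.7333.
        SD[R] = 1.9322.
Step 4: Continuity-corrected z = (R - 0.5 - E[R]) / SD[R] = (10 - 0.5 - 9.0000) / 1.9322 = 0.2588.
Step 5: Two-sided p-value via normal approximation = 2*(1 - Phi(|z|)) = 0.795809.
Step 6: alpha = 0.05. fail to reject H0.

R = 10, z = 0.2588, p = 0.795809, fail to reject H0.


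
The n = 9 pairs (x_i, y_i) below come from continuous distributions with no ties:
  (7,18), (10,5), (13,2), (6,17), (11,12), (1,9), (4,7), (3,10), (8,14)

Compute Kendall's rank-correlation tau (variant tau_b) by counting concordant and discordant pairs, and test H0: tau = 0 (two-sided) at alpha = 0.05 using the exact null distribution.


Step 1: Enumerate the 36 unordered pairs (i,j) with i<j and classify each by sign(x_j-x_i) * sign(y_j-y_i).
  (1,2):dx=+3,dy=-13->D; (1,3):dx=+6,dy=-16->D; (1,4):dx=-1,dy=-1->C; (1,5):dx=+4,dy=-6->D
  (1,6):dx=-6,dy=-9->C; (1,7):dx=-3,dy=-11->C; (1,8):dx=-4,dy=-8->C; (1,9):dx=+1,dy=-4->D
  (2,3):dx=+3,dy=-3->D; (2,4):dx=-4,dy=+12->D; (2,5):dx=+1,dy=+7->C; (2,6):dx=-9,dy=+4->D
  (2,7):dx=-6,dy=+2->D; (2,8):dx=-7,dy=+5->D; (2,9):dx=-2,dy=+9->D; (3,4):dx=-7,dy=+15->D
  (3,5):dx=-2,dy=+10->D; (3,6):dx=-12,dy=+7->D; (3,7):dx=-9,dy=+5->D; (3,8):dx=-10,dy=+8->D
  (3,9):dx=-5,dy=+12->D; (4,5):dx=+5,dy=-5->D; (4,6):dx=-5,dy=-8->C; (4,7):dx=-2,dy=-10->C
  (4,8):dx=-3,dy=-7->C; (4,9):dx=+2,dy=-3->D; (5,6):dx=-10,dy=-3->C; (5,7):dx=-7,dy=-5->C
  (5,8):dx=-8,dy=-2->C; (5,9):dx=-3,dy=+2->D; (6,7):dx=+3,dy=-2->D; (6,8):dx=+2,dy=+1->C
  (6,9):dx=+7,dy=+5->C; (7,8):dx=-1,dy=+3->D; (7,9):dx=+4,dy=+7->C; (8,9):dx=+5,dy=+4->C
Step 2: C = 15, D = 21, total pairs = 36.
Step 3: tau = (C - D)/(n(n-1)/2) = (15 - 21)/36 = -0.166667.
Step 4: Exact two-sided p-value (enumerate n! = 362880 permutations of y under H0): p = 0.612202.
Step 5: alpha = 0.05. fail to reject H0.

tau_b = -0.1667 (C=15, D=21), p = 0.612202, fail to reject H0.


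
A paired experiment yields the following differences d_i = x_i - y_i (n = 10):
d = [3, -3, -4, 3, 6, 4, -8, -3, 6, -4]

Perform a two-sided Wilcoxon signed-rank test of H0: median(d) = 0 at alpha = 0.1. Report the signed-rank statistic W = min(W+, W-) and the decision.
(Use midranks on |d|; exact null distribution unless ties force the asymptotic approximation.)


Step 1: Drop any zero differences (none here) and take |d_i|.
|d| = [3, 3, 4, 3, 6, 4, 8, 3, 6, 4]
Step 2: Midrank |d_i| (ties get averaged ranks).
ranks: |3|->2.5, |3|->2.5, |4|->6, |3|->2.5, |6|->8.5, |4|->6, |8|->10, |3|->2.5, |6|->8.5, |4|->6
Step 3: Attach original signs; sum ranks with positive sign and with negative sign.
W+ = 2.5 + 2.5 + 8.5 + 6 + 8.5 = 28
W- = 2.5 + 6 + 10 + 2.5 + 6 = 27
(Check: W+ + W- = 55 should equal n(n+1)/2 = 55.)
Step 4: Test statistic W = min(W+, W-) = 27.
Step 5: Ties in |d|, so use the tie-corrected normal approximation.
        E[W] = n(n+1)/4 = 10*11/4 = 27.5.
        Tie groups: |d|=3 (t=4), |d|=4 (t=3), |d|=6 (t=2); sum(t^3 - t) = 90.
        Var[W] = n(n+1)(2n+1)/24 - sum(t^3-t)/48 = 2310/24 - 90/48 = 94.375.
        z = (W - E[W]) / sqrt(Var[W]) = (27 - 27.5) / 9.7147 = -0.0515.
        Two-sided p = 2*Phi(z) = 0.958952.
Step 6: alpha = 0.1. fail to reject H0.

W+ = 28, W- = 27, W = min = 27, p = 0.958952, fail to reject H0.


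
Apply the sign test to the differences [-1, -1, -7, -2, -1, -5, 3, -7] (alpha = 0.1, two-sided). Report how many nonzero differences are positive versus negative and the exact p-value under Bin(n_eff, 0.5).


Step 1: Discard zero differences. Original n = 8; n_eff = number of nonzero differences = 8.
Nonzero differences (with sign): -1, -1, -7, -2, -1, -5, +3, -7
Step 2: Count signs: positive = 1, negative = 7.
Step 3: Under H0: P(positive) = 0.5, so the number of positives S ~ Bin(8, 0.5).
Step 4: Two-sided exact p-value = sum of Bin(8,0.5) probabilities at or below the observed probability = 0.070312.
Step 5: alpha = 0.1. reject H0.

n_eff = 8, pos = 1, neg = 7, p = 0.070312, reject H0.


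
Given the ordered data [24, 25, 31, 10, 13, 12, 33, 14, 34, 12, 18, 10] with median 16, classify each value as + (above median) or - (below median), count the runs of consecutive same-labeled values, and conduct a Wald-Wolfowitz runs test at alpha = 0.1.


Step 1: Compute median = 16; label A = above, B = below.
Labels in order: AAABBBABABAB  (n_A = 6, n_B = 6)
Step 2: Count runs R = 8.
Step 3: Under H0 (random ordering), E[R] = 2*n_A*n_B/(n_A+n_B) + 1 = 2*6*6/12 + 1 = 7.0000.
        Var[R] = 2*n_A*n_B*(2*n_A*n_B - n_A - n_B) / ((n_A+n_B)^2 * (n_A+n_B-1)) = 4320/1584 = 2.7273.
        SD[R] = 1.6514.
Step 4: Continuity-corrected z = (R - 0.5 - E[R]) / SD[R] = (8 - 0.5 - 7.0000) / 1.6514 = 0.3028.
Step 5: Two-sided p-value via normal approximation = 2*(1 - Phi(|z|)) = 0.762069.
Step 6: alpha = 0.1. fail to reject H0.

R = 8, z = 0.3028, p = 0.762069, fail to reject H0.


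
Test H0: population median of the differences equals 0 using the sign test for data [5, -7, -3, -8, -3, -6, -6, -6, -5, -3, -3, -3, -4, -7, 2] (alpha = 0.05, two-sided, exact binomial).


Step 1: Discard zero differences. Original n = 15; n_eff = number of nonzero differences = 15.
Nonzero differences (with sign): +5, -7, -3, -8, -3, -6, -6, -6, -5, -3, -3, -3, -4, -7, +2
Step 2: Count signs: positive = 2, negative = 13.
Step 3: Under H0: P(positive) = 0.5, so the number of positives S ~ Bin(15, 0.5).
Step 4: Two-sided exact p-value = sum of Bin(15,0.5) probabilities at or below the observed probability = 0.007385.
Step 5: alpha = 0.05. reject H0.

n_eff = 15, pos = 2, neg = 13, p = 0.007385, reject H0.


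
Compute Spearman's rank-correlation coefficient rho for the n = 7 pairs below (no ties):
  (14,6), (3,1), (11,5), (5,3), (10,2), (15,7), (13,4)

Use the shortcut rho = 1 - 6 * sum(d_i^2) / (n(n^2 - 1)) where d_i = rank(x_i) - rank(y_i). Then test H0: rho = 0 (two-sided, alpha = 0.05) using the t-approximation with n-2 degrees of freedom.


Step 1: Rank x and y separately (midranks; no ties here).
rank(x): 14->6, 3->1, 11->4, 5->2, 10->3, 15->7, 13->5
rank(y): 6->6, 1->1, 5->5, 3->3, 2->2, 7->7, 4->4
Step 2: d_i = R_x(i) - R_y(i); compute d_i^2.
  (6-6)^2=0, (1-1)^2=0, (4-5)^2=1, (2-3)^2=1, (3-2)^2=1, (7-7)^2=0, (5-4)^2=1
sum(d^2) = 4.
Step 3: rho = 1 - 6*4 / (7*(7^2 - 1)) = 1 - 24/336 = 0.928571.
Step 4: Under H0, t = rho * sqrt((n-2)/(1-rho^2)) = 5.5943 ~ t(5).
Step 5: Two-sided p-value from the t-distribution with 5 df = 0.002519.
Step 6: alpha = 0.05. reject H0.

rho = 0.9286, p = 0.002519, reject H0 at alpha = 0.05.


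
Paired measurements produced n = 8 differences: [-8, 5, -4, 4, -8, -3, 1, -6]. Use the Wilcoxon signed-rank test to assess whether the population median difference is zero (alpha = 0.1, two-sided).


Step 1: Drop any zero differences (none here) and take |d_i|.
|d| = [8, 5, 4, 4, 8, 3, 1, 6]
Step 2: Midrank |d_i| (ties get averaged ranks).
ranks: |8|->7.5, |5|->5, |4|->3.5, |4|->3.5, |8|->7.5, |3|->2, |1|->1, |6|->6
Step 3: Attach original signs; sum ranks with positive sign and with negative sign.
W+ = 5 + 3.5 + 1 = 9.5
W- = 7.5 + 3.5 + 7.5 + 2 + 6 = 26.5
(Check: W+ + W- = 36 should equal n(n+1)/2 = 36.)
Step 4: Test statistic W = min(W+, W-) = 9.5.
Step 5: Ties in |d|, so use the tie-corrected normal approximation.
        E[W] = n(n+1)/4 = 8*9/4 = 18.
        Tie groups: |d|=4 (t=2), |d|=8 (t=2); sum(t^3 - t) = 12.
        Var[W] = n(n+1)(2n+1)/24 - sum(t^3-t)/48 = 1224/24 - 12/48 = 50.75.
        z = (W - E[W]) / sqrt(Var[W]) = (9.5 - 18) / 7.1239 = -1.1932.
        Two-sided p = 2*Phi(z) = 0.232804.
Step 6: alpha = 0.1. fail to reject H0.

W+ = 9.5, W- = 26.5, W = min = 9.5, p = 0.232804, fail to reject H0.


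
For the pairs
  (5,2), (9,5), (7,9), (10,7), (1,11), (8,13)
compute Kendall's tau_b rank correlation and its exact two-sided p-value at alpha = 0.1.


Step 1: Enumerate the 15 unordered pairs (i,j) with i<j and classify each by sign(x_j-x_i) * sign(y_j-y_i).
  (1,2):dx=+4,dy=+3->C; (1,3):dx=+2,dy=+7->C; (1,4):dx=+5,dy=+5->C; (1,5):dx=-4,dy=+9->D
  (1,6):dx=+3,dy=+11->C; (2,3):dx=-2,dy=+4->D; (2,4):dx=+1,dy=+2->C; (2,5):dx=-8,dy=+6->D
  (2,6):dx=-1,dy=+8->D; (3,4):dx=+3,dy=-2->D; (3,5):dx=-6,dy=+2->D; (3,6):dx=+1,dy=+4->C
  (4,5):dx=-9,dy=+4->D; (4,6):dx=-2,dy=+6->D; (5,6):dx=+7,dy=+2->C
Step 2: C = 7, D = 8, total pairs = 15.
Step 3: tau = (C - D)/(n(n-1)/2) = (7 - 8)/15 = -0.066667.
Step 4: Exact two-sided p-value (enumerate n! = 720 permutations of y under H0): p = 1.000000.
Step 5: alpha = 0.1. fail to reject H0.

tau_b = -0.0667 (C=7, D=8), p = 1.000000, fail to reject H0.


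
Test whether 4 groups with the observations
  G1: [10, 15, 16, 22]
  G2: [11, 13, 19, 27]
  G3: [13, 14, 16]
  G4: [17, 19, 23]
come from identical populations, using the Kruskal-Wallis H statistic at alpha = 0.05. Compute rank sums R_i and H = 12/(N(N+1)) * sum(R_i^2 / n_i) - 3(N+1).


Step 1: Combine all N = 14 observations and assign midranks.
sorted (value, group, rank): (10,G1,1), (11,G2,2), (13,G2,3.5), (13,G3,3.5), (14,G3,5), (15,G1,6), (16,G1,7.5), (16,G3,7.5), (17,G4,9), (19,G2,10.5), (19,G4,10.5), (22,G1,12), (23,G4,13), (27,G2,14)
Step 2: Sum ranks within each group.
R_1 = 26.5 (n_1 = 4)
R_2 = 30 (n_2 = 4)
R_3 = 16 (n_3 = 3)
R_4 = 32.5 (n_4 = 3)
Step 3: H = 12/(N(N+1)) * sum(R_i^2/n_i) - 3(N+1)
     = 12/(14*15) * (26.5^2/4 + 30^2/4 + 16^2/3 + 32.5^2/3) - 3*15
     = 0.057143 * 837.979 - 45
     = 2.884524.
Step 4: Ties present; correction factor C = 1 - 18/(14^3 - 14) = 0.993407. Corrected H = 2.884524 / 0.993407 = 2.903669.
Step 5: Under H0, H ~ chi^2(3); p-value = 0.406717.
Step 6: alpha = 0.05. fail to reject H0.

H = 2.9037, df = 3, p = 0.406717, fail to reject H0.


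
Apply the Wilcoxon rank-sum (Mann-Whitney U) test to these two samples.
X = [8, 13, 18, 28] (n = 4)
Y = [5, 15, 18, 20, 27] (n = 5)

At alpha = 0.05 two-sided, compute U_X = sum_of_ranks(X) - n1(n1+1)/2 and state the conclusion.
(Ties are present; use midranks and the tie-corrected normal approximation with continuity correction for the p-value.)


Step 1: Combine and sort all 9 observations; assign midranks.
sorted (value, group): (5,Y), (8,X), (13,X), (15,Y), (18,X), (18,Y), (20,Y), (27,Y), (28,X)
ranks: 5->1, 8->2, 13->3, 15->4, 18->5.5, 18->5.5, 20->7, 27->8, 28->9
Step 2: Rank sum for X: R1 = 2 + 3 + 5.5 + 9 = 19.5.
Step 3: U_X = R1 - n1(n1+1)/2 = 19.5 - 4*5/2 = 19.5 - 10 = 9.5.
       U_Y = n1*n2 - U_X = 20 - 9.5 = 10.5.
Step 4: Ties are present, so use the tie-corrected normal approximation (with continuity correction) for the p-value.
Step 5: p-value = 1.000000; compare to alpha = 0.05. fail to reject H0.

U_X = 9.5, p = 1.000000, fail to reject H0 at alpha = 0.05.


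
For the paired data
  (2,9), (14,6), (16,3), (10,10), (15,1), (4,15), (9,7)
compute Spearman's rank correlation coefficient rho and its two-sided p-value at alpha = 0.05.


Step 1: Rank x and y separately (midranks; no ties here).
rank(x): 2->1, 14->5, 16->7, 10->4, 15->6, 4->2, 9->3
rank(y): 9->5, 6->3, 3->2, 10->6, 1->1, 15->7, 7->4
Step 2: d_i = R_x(i) - R_y(i); compute d_i^2.
  (1-5)^2=16, (5-3)^2=4, (7-2)^2=25, (4-6)^2=4, (6-1)^2=25, (2-7)^2=25, (3-4)^2=1
sum(d^2) = 100.
Step 3: rho = 1 - 6*100 / (7*(7^2 - 1)) = 1 - 600/336 = -0.785714.
Step 4: Under H0, t = rho * sqrt((n-2)/(1-rho^2)) = -2.8402 ~ t(5).
Step 5: Two-sided p-value from the t-distribution with 5 df = 0.036238.
Step 6: alpha = 0.05. reject H0.

rho = -0.7857, p = 0.036238, reject H0 at alpha = 0.05.


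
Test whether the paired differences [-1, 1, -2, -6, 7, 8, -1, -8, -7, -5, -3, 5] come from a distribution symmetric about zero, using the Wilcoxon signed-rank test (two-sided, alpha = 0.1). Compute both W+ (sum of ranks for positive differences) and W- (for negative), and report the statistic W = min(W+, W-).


Step 1: Drop any zero differences (none here) and take |d_i|.
|d| = [1, 1, 2, 6, 7, 8, 1, 8, 7, 5, 3, 5]
Step 2: Midrank |d_i| (ties get averaged ranks).
ranks: |1|->2, |1|->2, |2|->4, |6|->8, |7|->9.5, |8|->11.5, |1|->2, |8|->11.5, |7|->9.5, |5|->6.5, |3|->5, |5|->6.5
Step 3: Attach original signs; sum ranks with positive sign and with negative sign.
W+ = 2 + 9.5 + 11.5 + 6.5 = 29.5
W- = 2 + 4 + 8 + 2 + 11.5 + 9.5 + 6.5 + 5 = 48.5
(Check: W+ + W- = 78 should equal n(n+1)/2 = 78.)
Step 4: Test statistic W = min(W+, W-) = 29.5.
Step 5: Ties in |d|, so use the tie-corrected normal approximation.
        E[W] = n(n+1)/4 = 12*13/4 = 39.
        Tie groups: |d|=1 (t=3), |d|=5 (t=2), |d|=7 (t=2), |d|=8 (t=2); sum(t^3 - t) = 42.
        Var[W] = n(n+1)(2n+1)/24 - sum(t^3-t)/48 = 3900/24 - 42/48 = 161.625.
        z = (W - E[W]) / sqrt(Var[W]) = (29.5 - 39) / 12.7132 = -0.7473.
        Two-sided p = 2*Phi(z) = 0.454909.
Step 6: alpha = 0.1. fail to reject H0.

W+ = 29.5, W- = 48.5, W = min = 29.5, p = 0.454909, fail to reject H0.


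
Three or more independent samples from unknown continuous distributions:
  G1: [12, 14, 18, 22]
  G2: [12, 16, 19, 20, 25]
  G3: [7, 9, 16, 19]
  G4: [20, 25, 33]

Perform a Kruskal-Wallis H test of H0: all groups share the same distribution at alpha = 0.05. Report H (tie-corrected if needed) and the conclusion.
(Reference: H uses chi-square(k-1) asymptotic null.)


Step 1: Combine all N = 16 observations and assign midranks.
sorted (value, group, rank): (7,G3,1), (9,G3,2), (12,G1,3.5), (12,G2,3.5), (14,G1,5), (16,G2,6.5), (16,G3,6.5), (18,G1,8), (19,G2,9.5), (19,G3,9.5), (20,G2,11.5), (20,G4,11.5), (22,G1,13), (25,G2,14.5), (25,G4,14.5), (33,G4,16)
Step 2: Sum ranks within each group.
R_1 = 29.5 (n_1 = 4)
R_2 = 45.5 (n_2 = 5)
R_3 = 19 (n_3 = 4)
R_4 = 42 (n_4 = 3)
Step 3: H = 12/(N(N+1)) * sum(R_i^2/n_i) - 3(N+1)
     = 12/(16*17) * (29.5^2/4 + 45.5^2/5 + 19^2/4 + 42^2/3) - 3*17
     = 0.044118 * 1309.86 - 51
     = 6.788051.
Step 4: Ties present; correction factor C = 1 - 30/(16^3 - 16) = 0.992647. Corrected H = 6.788051 / 0.992647 = 6.838333.
Step 5: Under H0, H ~ chi^2(3); p-value = 0.077233.
Step 6: alpha = 0.05. fail to reject H0.

H = 6.8383, df = 3, p = 0.077233, fail to reject H0.


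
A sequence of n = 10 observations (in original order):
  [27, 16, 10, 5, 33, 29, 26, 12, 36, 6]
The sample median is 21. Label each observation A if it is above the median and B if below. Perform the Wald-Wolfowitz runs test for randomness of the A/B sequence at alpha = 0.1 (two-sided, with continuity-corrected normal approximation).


Step 1: Compute median = 21; label A = above, B = below.
Labels in order: ABBBAAABAB  (n_A = 5, n_B = 5)
Step 2: Count runs R = 6.
Step 3: Under H0 (random ordering), E[R] = 2*n_A*n_B/(n_A+n_B) + 1 = 2*5*5/10 + 1 = 6.0000.
        Var[R] = 2*n_A*n_B*(2*n_A*n_B - n_A - n_B) / ((n_A+n_B)^2 * (n_A+n_B-1)) = 2000/900 = 2.2222.
        SD[R] = 1.4907.
Step 4: R = E[R], so z = 0 with no continuity correction.
Step 5: Two-sided p-value via normal approximation = 2*(1 - Phi(|z|)) = 1.000000.
Step 6: alpha = 0.1. fail to reject H0.

R = 6, z = 0.0000, p = 1.000000, fail to reject H0.


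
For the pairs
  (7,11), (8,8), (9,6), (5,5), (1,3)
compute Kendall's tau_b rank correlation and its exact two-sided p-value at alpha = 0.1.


Step 1: Enumerate the 10 unordered pairs (i,j) with i<j and classify each by sign(x_j-x_i) * sign(y_j-y_i).
  (1,2):dx=+1,dy=-3->D; (1,3):dx=+2,dy=-5->D; (1,4):dx=-2,dy=-6->C; (1,5):dx=-6,dy=-8->C
  (2,3):dx=+1,dy=-2->D; (2,4):dx=-3,dy=-3->C; (2,5):dx=-7,dy=-5->C; (3,4):dx=-4,dy=-1->C
  (3,5):dx=-8,dy=-3->C; (4,5):dx=-4,dy=-2->C
Step 2: C = 7, D = 3, total pairs = 10.
Step 3: tau = (C - D)/(n(n-1)/2) = (7 - 3)/10 = 0.400000.
Step 4: Exact two-sided p-value (enumerate n! = 120 permutations of y under H0): p = 0.483333.
Step 5: alpha = 0.1. fail to reject H0.

tau_b = 0.4000 (C=7, D=3), p = 0.483333, fail to reject H0.


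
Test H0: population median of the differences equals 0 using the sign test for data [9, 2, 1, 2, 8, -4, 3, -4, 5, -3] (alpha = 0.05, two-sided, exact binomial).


Step 1: Discard zero differences. Original n = 10; n_eff = number of nonzero differences = 10.
Nonzero differences (with sign): +9, +2, +1, +2, +8, -4, +3, -4, +5, -3
Step 2: Count signs: positive = 7, negative = 3.
Step 3: Under H0: P(positive) = 0.5, so the number of positives S ~ Bin(10, 0.5).
Step 4: Two-sided exact p-value = sum of Bin(10,0.5) probabilities at or below the observed probability = 0.343750.
Step 5: alpha = 0.05. fail to reject H0.

n_eff = 10, pos = 7, neg = 3, p = 0.343750, fail to reject H0.


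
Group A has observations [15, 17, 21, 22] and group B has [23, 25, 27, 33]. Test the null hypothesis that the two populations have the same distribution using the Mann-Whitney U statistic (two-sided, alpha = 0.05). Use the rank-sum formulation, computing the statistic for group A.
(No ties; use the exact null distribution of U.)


Step 1: Combine and sort all 8 observations; assign midranks.
sorted (value, group): (15,X), (17,X), (21,X), (22,X), (23,Y), (25,Y), (27,Y), (33,Y)
ranks: 15->1, 17->2, 21->3, 22->4, 23->5, 25->6, 27->7, 33->8
Step 2: Rank sum for X: R1 = 1 + 2 + 3 + 4 = 10.
Step 3: U_X = R1 - n1(n1+1)/2 = 10 - 4*5/2 = 10 - 10 = 0.
       U_Y = n1*n2 - U_X = 16 - 0 = 16.
Step 4: No ties, so the exact null distribution of U (based on enumerating the C(8,4) = 70 equally likely rank assignments) gives the two-sided p-value.
Step 5: p-value = 0.028571; compare to alpha = 0.05. reject H0.

U_X = 0, p = 0.028571, reject H0 at alpha = 0.05.


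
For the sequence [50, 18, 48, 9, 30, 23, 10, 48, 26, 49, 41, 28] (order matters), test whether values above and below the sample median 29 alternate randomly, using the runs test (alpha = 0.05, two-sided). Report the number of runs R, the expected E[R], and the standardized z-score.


Step 1: Compute median = 29; label A = above, B = below.
Labels in order: ABABABBABAAB  (n_A = 6, n_B = 6)
Step 2: Count runs R = 10.
Step 3: Under H0 (random ordering), E[R] = 2*n_A*n_B/(n_A+n_B) + 1 = 2*6*6/12 + 1 = 7.0000.
        Var[R] = 2*n_A*n_B*(2*n_A*n_B - n_A - n_B) / ((n_A+n_B)^2 * (n_A+n_B-1)) = 4320/1584 = 2.7273.
        SD[R] = 1.6514.
Step 4: Continuity-corrected z = (R - 0.5 - E[R]) / SD[R] = (10 - 0.5 - 7.0000) / 1.6514 = 1.5138.
Step 5: Two-sided p-value via normal approximation = 2*(1 - Phi(|z|)) = 0.130070.
Step 6: alpha = 0.05. fail to reject H0.

R = 10, z = 1.5138, p = 0.130070, fail to reject H0.


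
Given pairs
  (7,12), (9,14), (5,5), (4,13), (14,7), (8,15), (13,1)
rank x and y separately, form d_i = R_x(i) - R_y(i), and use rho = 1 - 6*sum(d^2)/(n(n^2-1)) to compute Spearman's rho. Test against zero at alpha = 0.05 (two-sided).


Step 1: Rank x and y separately (midranks; no ties here).
rank(x): 7->3, 9->5, 5->2, 4->1, 14->7, 8->4, 13->6
rank(y): 12->4, 14->6, 5->2, 13->5, 7->3, 15->7, 1->1
Step 2: d_i = R_x(i) - R_y(i); compute d_i^2.
  (3-4)^2=1, (5-6)^2=1, (2-2)^2=0, (1-5)^2=16, (7-3)^2=16, (4-7)^2=9, (6-1)^2=25
sum(d^2) = 68.
Step 3: rho = 1 - 6*68 / (7*(7^2 - 1)) = 1 - 408/336 = -0.214286.
Step 4: Under H0, t = rho * sqrt((n-2)/(1-rho^2)) = -0.4906 ~ t(5).
Step 5: Two-sided p-value from the t-distribution with 5 df = 0.644512.
Step 6: alpha = 0.05. fail to reject H0.

rho = -0.2143, p = 0.644512, fail to reject H0 at alpha = 0.05.


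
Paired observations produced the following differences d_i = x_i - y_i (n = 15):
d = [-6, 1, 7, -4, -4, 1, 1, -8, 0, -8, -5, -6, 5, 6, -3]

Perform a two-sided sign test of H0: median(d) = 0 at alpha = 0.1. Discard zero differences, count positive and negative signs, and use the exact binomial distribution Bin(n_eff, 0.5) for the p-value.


Step 1: Discard zero differences. Original n = 15; n_eff = number of nonzero differences = 14.
Nonzero differences (with sign): -6, +1, +7, -4, -4, +1, +1, -8, -8, -5, -6, +5, +6, -3
Step 2: Count signs: positive = 6, negative = 8.
Step 3: Under H0: P(positive) = 0.5, so the number of positives S ~ Bin(14, 0.5).
Step 4: Two-sided exact p-value = sum of Bin(14,0.5) probabilities at or below the observed probability = 0.790527.
Step 5: alpha = 0.1. fail to reject H0.

n_eff = 14, pos = 6, neg = 8, p = 0.790527, fail to reject H0.


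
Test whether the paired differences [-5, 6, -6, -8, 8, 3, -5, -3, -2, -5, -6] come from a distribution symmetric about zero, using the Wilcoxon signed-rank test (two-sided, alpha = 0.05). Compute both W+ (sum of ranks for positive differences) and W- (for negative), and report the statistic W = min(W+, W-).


Step 1: Drop any zero differences (none here) and take |d_i|.
|d| = [5, 6, 6, 8, 8, 3, 5, 3, 2, 5, 6]
Step 2: Midrank |d_i| (ties get averaged ranks).
ranks: |5|->5, |6|->8, |6|->8, |8|->10.5, |8|->10.5, |3|->2.5, |5|->5, |3|->2.5, |2|->1, |5|->5, |6|->8
Step 3: Attach original signs; sum ranks with positive sign and with negative sign.
W+ = 8 + 10.5 + 2.5 = 21
W- = 5 + 8 + 10.5 + 5 + 2.5 + 1 + 5 + 8 = 45
(Check: W+ + W- = 66 should equal n(n+1)/2 = 66.)
Step 4: Test statistic W = min(W+, W-) = 21.
Step 5: Ties in |d|, so use the tie-corrected normal approximation.
        E[W] = n(n+1)/4 = 11*12/4 = 33.
        Tie groups: |d|=3 (t=2), |d|=5 (t=3), |d|=6 (t=3), |d|=8 (t=2); sum(t^3 - t) = 60.
        Var[W] = n(n+1)(2n+1)/24 - sum(t^3-t)/48 = 3036/24 - 60/48 = 125.25.
        z = (W - E[W]) / sqrt(Var[W]) = (21 - 33) / 11.1915 = -1.0722.
        Two-sided p = 2*Phi(z) = 0.283612.
Step 6: alpha = 0.05. fail to reject H0.

W+ = 21, W- = 45, W = min = 21, p = 0.283612, fail to reject H0.


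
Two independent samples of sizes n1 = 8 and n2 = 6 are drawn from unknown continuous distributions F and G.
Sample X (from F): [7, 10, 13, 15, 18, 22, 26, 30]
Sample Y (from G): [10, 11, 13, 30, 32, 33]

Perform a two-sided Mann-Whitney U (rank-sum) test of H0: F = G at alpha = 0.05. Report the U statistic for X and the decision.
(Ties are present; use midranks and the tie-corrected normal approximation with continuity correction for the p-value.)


Step 1: Combine and sort all 14 observations; assign midranks.
sorted (value, group): (7,X), (10,X), (10,Y), (11,Y), (13,X), (13,Y), (15,X), (18,X), (22,X), (26,X), (30,X), (30,Y), (32,Y), (33,Y)
ranks: 7->1, 10->2.5, 10->2.5, 11->4, 13->5.5, 13->5.5, 15->7, 18->8, 22->9, 26->10, 30->11.5, 30->11.5, 32->13, 33->14
Step 2: Rank sum for X: R1 = 1 + 2.5 + 5.5 + 7 + 8 + 9 + 10 + 11.5 = 54.5.
Step 3: U_X = R1 - n1(n1+1)/2 = 54.5 - 8*9/2 = 54.5 - 36 = 18.5.
       U_Y = n1*n2 - U_X = 48 - 18.5 = 29.5.
Step 4: Ties are present, so use the tie-corrected normal approximation (with continuity correction) for the p-value.
Step 5: p-value = 0.517221; compare to alpha = 0.05. fail to reject H0.

U_X = 18.5, p = 0.517221, fail to reject H0 at alpha = 0.05.
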